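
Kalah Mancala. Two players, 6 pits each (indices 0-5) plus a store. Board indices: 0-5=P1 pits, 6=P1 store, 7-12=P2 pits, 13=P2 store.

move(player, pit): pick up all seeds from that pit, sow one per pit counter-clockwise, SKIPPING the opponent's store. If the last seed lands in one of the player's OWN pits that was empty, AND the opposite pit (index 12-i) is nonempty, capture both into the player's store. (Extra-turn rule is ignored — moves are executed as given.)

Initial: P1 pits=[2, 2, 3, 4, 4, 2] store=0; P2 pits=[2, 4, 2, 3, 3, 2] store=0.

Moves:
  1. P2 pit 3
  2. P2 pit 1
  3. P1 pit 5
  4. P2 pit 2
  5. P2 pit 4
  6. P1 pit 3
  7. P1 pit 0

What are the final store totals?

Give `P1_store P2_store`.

Answer: 2 2

Derivation:
Move 1: P2 pit3 -> P1=[2,2,3,4,4,2](0) P2=[2,4,2,0,4,3](1)
Move 2: P2 pit1 -> P1=[2,2,3,4,4,2](0) P2=[2,0,3,1,5,4](1)
Move 3: P1 pit5 -> P1=[2,2,3,4,4,0](1) P2=[3,0,3,1,5,4](1)
Move 4: P2 pit2 -> P1=[2,2,3,4,4,0](1) P2=[3,0,0,2,6,5](1)
Move 5: P2 pit4 -> P1=[3,3,4,5,4,0](1) P2=[3,0,0,2,0,6](2)
Move 6: P1 pit3 -> P1=[3,3,4,0,5,1](2) P2=[4,1,0,2,0,6](2)
Move 7: P1 pit0 -> P1=[0,4,5,1,5,1](2) P2=[4,1,0,2,0,6](2)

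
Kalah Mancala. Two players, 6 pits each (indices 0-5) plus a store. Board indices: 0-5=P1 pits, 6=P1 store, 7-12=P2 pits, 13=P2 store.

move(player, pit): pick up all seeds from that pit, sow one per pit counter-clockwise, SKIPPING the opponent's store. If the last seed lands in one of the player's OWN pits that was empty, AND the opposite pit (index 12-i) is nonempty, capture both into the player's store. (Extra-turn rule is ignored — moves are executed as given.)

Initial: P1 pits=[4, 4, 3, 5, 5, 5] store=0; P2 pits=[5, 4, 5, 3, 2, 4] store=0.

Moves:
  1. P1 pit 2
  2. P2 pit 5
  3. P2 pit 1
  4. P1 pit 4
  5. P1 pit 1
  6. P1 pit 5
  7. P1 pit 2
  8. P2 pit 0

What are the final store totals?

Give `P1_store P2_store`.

Move 1: P1 pit2 -> P1=[4,4,0,6,6,6](0) P2=[5,4,5,3,2,4](0)
Move 2: P2 pit5 -> P1=[5,5,1,6,6,6](0) P2=[5,4,5,3,2,0](1)
Move 3: P2 pit1 -> P1=[0,5,1,6,6,6](0) P2=[5,0,6,4,3,0](7)
Move 4: P1 pit4 -> P1=[0,5,1,6,0,7](1) P2=[6,1,7,5,3,0](7)
Move 5: P1 pit1 -> P1=[0,0,2,7,1,8](2) P2=[6,1,7,5,3,0](7)
Move 6: P1 pit5 -> P1=[0,0,2,7,1,0](5) P2=[7,2,8,6,4,0](7)
Move 7: P1 pit2 -> P1=[0,0,0,8,2,0](5) P2=[7,2,8,6,4,0](7)
Move 8: P2 pit0 -> P1=[1,0,0,8,2,0](5) P2=[0,3,9,7,5,1](8)

Answer: 5 8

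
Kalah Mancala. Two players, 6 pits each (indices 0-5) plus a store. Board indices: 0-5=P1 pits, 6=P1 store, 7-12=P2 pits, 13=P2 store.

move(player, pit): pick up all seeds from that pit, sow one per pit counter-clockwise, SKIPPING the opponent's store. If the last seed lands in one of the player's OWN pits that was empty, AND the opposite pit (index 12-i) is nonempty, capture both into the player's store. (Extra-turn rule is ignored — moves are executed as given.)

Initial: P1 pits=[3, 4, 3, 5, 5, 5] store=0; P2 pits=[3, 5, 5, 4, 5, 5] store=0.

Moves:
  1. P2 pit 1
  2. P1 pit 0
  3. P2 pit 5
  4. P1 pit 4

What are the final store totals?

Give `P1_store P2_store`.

Move 1: P2 pit1 -> P1=[3,4,3,5,5,5](0) P2=[3,0,6,5,6,6](1)
Move 2: P1 pit0 -> P1=[0,5,4,6,5,5](0) P2=[3,0,6,5,6,6](1)
Move 3: P2 pit5 -> P1=[1,6,5,7,6,5](0) P2=[3,0,6,5,6,0](2)
Move 4: P1 pit4 -> P1=[1,6,5,7,0,6](1) P2=[4,1,7,6,6,0](2)

Answer: 1 2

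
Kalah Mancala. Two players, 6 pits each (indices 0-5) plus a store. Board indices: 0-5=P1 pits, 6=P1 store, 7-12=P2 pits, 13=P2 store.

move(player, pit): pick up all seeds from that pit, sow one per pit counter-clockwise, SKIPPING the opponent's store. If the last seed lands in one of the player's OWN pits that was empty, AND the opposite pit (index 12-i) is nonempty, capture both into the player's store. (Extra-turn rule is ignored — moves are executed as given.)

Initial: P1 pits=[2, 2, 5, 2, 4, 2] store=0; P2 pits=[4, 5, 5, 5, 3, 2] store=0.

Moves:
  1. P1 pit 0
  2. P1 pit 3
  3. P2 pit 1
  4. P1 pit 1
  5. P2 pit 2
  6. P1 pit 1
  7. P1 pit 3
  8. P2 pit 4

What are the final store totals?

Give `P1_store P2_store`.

Move 1: P1 pit0 -> P1=[0,3,6,2,4,2](0) P2=[4,5,5,5,3,2](0)
Move 2: P1 pit3 -> P1=[0,3,6,0,5,3](0) P2=[4,5,5,5,3,2](0)
Move 3: P2 pit1 -> P1=[0,3,6,0,5,3](0) P2=[4,0,6,6,4,3](1)
Move 4: P1 pit1 -> P1=[0,0,7,1,6,3](0) P2=[4,0,6,6,4,3](1)
Move 5: P2 pit2 -> P1=[1,1,7,1,6,3](0) P2=[4,0,0,7,5,4](2)
Move 6: P1 pit1 -> P1=[1,0,8,1,6,3](0) P2=[4,0,0,7,5,4](2)
Move 7: P1 pit3 -> P1=[1,0,8,0,7,3](0) P2=[4,0,0,7,5,4](2)
Move 8: P2 pit4 -> P1=[2,1,9,0,7,3](0) P2=[4,0,0,7,0,5](3)

Answer: 0 3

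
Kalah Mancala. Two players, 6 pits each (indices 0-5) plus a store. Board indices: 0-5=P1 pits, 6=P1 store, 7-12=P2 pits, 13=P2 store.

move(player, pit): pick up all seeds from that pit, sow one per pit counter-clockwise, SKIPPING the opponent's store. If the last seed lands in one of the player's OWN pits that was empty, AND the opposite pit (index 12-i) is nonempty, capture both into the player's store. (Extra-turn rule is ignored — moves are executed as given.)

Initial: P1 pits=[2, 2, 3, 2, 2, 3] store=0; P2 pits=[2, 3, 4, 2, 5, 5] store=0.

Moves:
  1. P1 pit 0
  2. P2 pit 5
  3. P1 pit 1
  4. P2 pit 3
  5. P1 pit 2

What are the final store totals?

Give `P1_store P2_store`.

Answer: 1 3

Derivation:
Move 1: P1 pit0 -> P1=[0,3,4,2,2,3](0) P2=[2,3,4,2,5,5](0)
Move 2: P2 pit5 -> P1=[1,4,5,3,2,3](0) P2=[2,3,4,2,5,0](1)
Move 3: P1 pit1 -> P1=[1,0,6,4,3,4](0) P2=[2,3,4,2,5,0](1)
Move 4: P2 pit3 -> P1=[0,0,6,4,3,4](0) P2=[2,3,4,0,6,0](3)
Move 5: P1 pit2 -> P1=[0,0,0,5,4,5](1) P2=[3,4,4,0,6,0](3)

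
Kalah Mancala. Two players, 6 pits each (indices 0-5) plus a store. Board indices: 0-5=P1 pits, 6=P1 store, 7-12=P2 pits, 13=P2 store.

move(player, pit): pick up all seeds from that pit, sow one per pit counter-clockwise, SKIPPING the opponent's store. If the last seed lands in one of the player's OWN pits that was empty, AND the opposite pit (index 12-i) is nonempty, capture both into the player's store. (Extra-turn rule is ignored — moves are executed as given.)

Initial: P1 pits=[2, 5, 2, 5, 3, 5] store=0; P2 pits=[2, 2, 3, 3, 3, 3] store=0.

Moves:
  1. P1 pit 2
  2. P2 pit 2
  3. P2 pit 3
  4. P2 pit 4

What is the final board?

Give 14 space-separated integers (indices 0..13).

Move 1: P1 pit2 -> P1=[2,5,0,6,4,5](0) P2=[2,2,3,3,3,3](0)
Move 2: P2 pit2 -> P1=[2,5,0,6,4,5](0) P2=[2,2,0,4,4,4](0)
Move 3: P2 pit3 -> P1=[3,5,0,6,4,5](0) P2=[2,2,0,0,5,5](1)
Move 4: P2 pit4 -> P1=[4,6,1,6,4,5](0) P2=[2,2,0,0,0,6](2)

Answer: 4 6 1 6 4 5 0 2 2 0 0 0 6 2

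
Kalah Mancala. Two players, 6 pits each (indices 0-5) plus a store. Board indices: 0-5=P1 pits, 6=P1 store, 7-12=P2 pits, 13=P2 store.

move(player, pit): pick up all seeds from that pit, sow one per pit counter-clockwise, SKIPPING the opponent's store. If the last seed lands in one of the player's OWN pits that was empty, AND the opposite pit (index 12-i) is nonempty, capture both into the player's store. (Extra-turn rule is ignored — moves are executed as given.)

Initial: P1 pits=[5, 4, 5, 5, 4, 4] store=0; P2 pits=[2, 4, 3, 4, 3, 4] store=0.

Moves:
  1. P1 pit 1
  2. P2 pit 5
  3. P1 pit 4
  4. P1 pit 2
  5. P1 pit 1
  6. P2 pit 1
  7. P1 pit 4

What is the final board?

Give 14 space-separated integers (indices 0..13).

Move 1: P1 pit1 -> P1=[5,0,6,6,5,5](0) P2=[2,4,3,4,3,4](0)
Move 2: P2 pit5 -> P1=[6,1,7,6,5,5](0) P2=[2,4,3,4,3,0](1)
Move 3: P1 pit4 -> P1=[6,1,7,6,0,6](1) P2=[3,5,4,4,3,0](1)
Move 4: P1 pit2 -> P1=[6,1,0,7,1,7](2) P2=[4,6,5,4,3,0](1)
Move 5: P1 pit1 -> P1=[6,0,0,7,1,7](7) P2=[4,6,5,0,3,0](1)
Move 6: P2 pit1 -> P1=[7,0,0,7,1,7](7) P2=[4,0,6,1,4,1](2)
Move 7: P1 pit4 -> P1=[7,0,0,7,0,8](7) P2=[4,0,6,1,4,1](2)

Answer: 7 0 0 7 0 8 7 4 0 6 1 4 1 2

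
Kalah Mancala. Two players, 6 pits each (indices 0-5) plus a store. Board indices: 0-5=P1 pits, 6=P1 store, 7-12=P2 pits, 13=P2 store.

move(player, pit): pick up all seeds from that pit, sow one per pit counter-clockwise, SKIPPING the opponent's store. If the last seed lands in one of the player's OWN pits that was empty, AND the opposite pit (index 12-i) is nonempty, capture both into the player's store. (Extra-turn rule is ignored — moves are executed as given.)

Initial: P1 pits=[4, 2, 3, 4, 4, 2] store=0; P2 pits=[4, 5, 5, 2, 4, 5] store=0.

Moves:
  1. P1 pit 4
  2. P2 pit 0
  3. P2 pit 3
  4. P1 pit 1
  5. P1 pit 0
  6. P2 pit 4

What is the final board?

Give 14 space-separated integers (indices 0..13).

Answer: 1 2 6 7 0 3 9 0 0 6 0 0 8 2

Derivation:
Move 1: P1 pit4 -> P1=[4,2,3,4,0,3](1) P2=[5,6,5,2,4,5](0)
Move 2: P2 pit0 -> P1=[4,2,3,4,0,3](1) P2=[0,7,6,3,5,6](0)
Move 3: P2 pit3 -> P1=[4,2,3,4,0,3](1) P2=[0,7,6,0,6,7](1)
Move 4: P1 pit1 -> P1=[4,0,4,5,0,3](1) P2=[0,7,6,0,6,7](1)
Move 5: P1 pit0 -> P1=[0,1,5,6,0,3](9) P2=[0,0,6,0,6,7](1)
Move 6: P2 pit4 -> P1=[1,2,6,7,0,3](9) P2=[0,0,6,0,0,8](2)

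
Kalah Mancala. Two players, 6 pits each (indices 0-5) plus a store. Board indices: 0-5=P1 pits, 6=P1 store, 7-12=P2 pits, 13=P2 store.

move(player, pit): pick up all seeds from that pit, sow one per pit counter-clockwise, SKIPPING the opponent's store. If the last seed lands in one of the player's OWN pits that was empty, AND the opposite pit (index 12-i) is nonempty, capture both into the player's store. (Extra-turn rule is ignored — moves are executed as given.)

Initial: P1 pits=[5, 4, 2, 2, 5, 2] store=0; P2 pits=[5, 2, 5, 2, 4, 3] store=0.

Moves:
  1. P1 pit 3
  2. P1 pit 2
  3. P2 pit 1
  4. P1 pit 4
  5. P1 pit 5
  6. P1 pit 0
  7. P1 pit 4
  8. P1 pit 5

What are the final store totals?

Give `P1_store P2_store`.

Move 1: P1 pit3 -> P1=[5,4,2,0,6,3](0) P2=[5,2,5,2,4,3](0)
Move 2: P1 pit2 -> P1=[5,4,0,1,7,3](0) P2=[5,2,5,2,4,3](0)
Move 3: P2 pit1 -> P1=[5,4,0,1,7,3](0) P2=[5,0,6,3,4,3](0)
Move 4: P1 pit4 -> P1=[5,4,0,1,0,4](1) P2=[6,1,7,4,5,3](0)
Move 5: P1 pit5 -> P1=[5,4,0,1,0,0](2) P2=[7,2,8,4,5,3](0)
Move 6: P1 pit0 -> P1=[0,5,1,2,1,0](10) P2=[0,2,8,4,5,3](0)
Move 7: P1 pit4 -> P1=[0,5,1,2,0,1](10) P2=[0,2,8,4,5,3](0)
Move 8: P1 pit5 -> P1=[0,5,1,2,0,0](11) P2=[0,2,8,4,5,3](0)

Answer: 11 0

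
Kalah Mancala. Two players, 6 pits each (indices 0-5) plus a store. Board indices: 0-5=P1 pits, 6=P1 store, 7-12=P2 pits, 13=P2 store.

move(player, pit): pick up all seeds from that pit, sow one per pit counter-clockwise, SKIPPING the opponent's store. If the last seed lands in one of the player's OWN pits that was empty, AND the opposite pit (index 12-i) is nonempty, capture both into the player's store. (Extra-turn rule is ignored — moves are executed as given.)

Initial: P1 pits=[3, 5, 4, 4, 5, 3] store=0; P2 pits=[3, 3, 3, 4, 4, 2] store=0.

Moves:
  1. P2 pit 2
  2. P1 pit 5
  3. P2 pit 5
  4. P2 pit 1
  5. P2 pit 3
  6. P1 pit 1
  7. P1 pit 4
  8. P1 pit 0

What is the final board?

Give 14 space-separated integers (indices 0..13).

Answer: 0 0 6 5 0 2 11 6 2 2 1 0 1 7

Derivation:
Move 1: P2 pit2 -> P1=[3,5,4,4,5,3](0) P2=[3,3,0,5,5,3](0)
Move 2: P1 pit5 -> P1=[3,5,4,4,5,0](1) P2=[4,4,0,5,5,3](0)
Move 3: P2 pit5 -> P1=[4,6,4,4,5,0](1) P2=[4,4,0,5,5,0](1)
Move 4: P2 pit1 -> P1=[0,6,4,4,5,0](1) P2=[4,0,1,6,6,0](6)
Move 5: P2 pit3 -> P1=[1,7,5,4,5,0](1) P2=[4,0,1,0,7,1](7)
Move 6: P1 pit1 -> P1=[1,0,6,5,6,1](2) P2=[5,1,1,0,7,1](7)
Move 7: P1 pit4 -> P1=[1,0,6,5,0,2](3) P2=[6,2,2,1,7,1](7)
Move 8: P1 pit0 -> P1=[0,0,6,5,0,2](11) P2=[6,2,2,1,0,1](7)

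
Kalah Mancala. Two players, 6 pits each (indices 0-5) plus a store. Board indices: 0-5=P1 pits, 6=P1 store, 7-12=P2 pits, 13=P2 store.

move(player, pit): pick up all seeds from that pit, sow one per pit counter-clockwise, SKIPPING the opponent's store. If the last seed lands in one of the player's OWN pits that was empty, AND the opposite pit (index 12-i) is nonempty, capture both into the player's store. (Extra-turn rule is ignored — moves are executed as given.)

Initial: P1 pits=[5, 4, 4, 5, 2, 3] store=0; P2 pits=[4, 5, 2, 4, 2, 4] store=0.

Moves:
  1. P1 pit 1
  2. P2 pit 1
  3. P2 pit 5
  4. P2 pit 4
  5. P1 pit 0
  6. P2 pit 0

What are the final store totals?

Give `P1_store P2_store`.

Move 1: P1 pit1 -> P1=[5,0,5,6,3,4](0) P2=[4,5,2,4,2,4](0)
Move 2: P2 pit1 -> P1=[5,0,5,6,3,4](0) P2=[4,0,3,5,3,5](1)
Move 3: P2 pit5 -> P1=[6,1,6,7,3,4](0) P2=[4,0,3,5,3,0](2)
Move 4: P2 pit4 -> P1=[7,1,6,7,3,4](0) P2=[4,0,3,5,0,1](3)
Move 5: P1 pit0 -> P1=[0,2,7,8,4,5](1) P2=[5,0,3,5,0,1](3)
Move 6: P2 pit0 -> P1=[0,2,7,8,4,5](1) P2=[0,1,4,6,1,2](3)

Answer: 1 3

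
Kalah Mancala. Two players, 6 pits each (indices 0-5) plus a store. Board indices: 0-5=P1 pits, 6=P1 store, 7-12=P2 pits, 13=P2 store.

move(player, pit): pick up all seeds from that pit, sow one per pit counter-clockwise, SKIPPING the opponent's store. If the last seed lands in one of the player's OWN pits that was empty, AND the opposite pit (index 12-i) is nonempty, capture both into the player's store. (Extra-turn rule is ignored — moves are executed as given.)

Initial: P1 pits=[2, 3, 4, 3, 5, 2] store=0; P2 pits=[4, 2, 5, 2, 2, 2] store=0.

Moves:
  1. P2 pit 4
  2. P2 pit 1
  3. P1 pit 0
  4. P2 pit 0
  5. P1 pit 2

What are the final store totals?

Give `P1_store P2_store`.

Answer: 1 6

Derivation:
Move 1: P2 pit4 -> P1=[2,3,4,3,5,2](0) P2=[4,2,5,2,0,3](1)
Move 2: P2 pit1 -> P1=[2,3,4,3,5,2](0) P2=[4,0,6,3,0,3](1)
Move 3: P1 pit0 -> P1=[0,4,5,3,5,2](0) P2=[4,0,6,3,0,3](1)
Move 4: P2 pit0 -> P1=[0,0,5,3,5,2](0) P2=[0,1,7,4,0,3](6)
Move 5: P1 pit2 -> P1=[0,0,0,4,6,3](1) P2=[1,1,7,4,0,3](6)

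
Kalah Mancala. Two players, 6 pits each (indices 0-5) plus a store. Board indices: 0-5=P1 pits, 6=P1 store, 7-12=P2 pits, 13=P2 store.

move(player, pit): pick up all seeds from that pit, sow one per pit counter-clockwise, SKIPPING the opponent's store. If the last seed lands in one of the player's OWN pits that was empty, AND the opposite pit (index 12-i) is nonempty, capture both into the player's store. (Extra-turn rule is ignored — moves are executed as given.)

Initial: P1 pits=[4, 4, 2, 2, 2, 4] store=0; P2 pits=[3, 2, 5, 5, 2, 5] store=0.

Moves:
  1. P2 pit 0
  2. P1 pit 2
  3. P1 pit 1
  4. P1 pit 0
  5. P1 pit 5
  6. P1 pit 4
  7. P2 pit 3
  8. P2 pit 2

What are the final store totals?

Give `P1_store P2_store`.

Answer: 2 2

Derivation:
Move 1: P2 pit0 -> P1=[4,4,2,2,2,4](0) P2=[0,3,6,6,2,5](0)
Move 2: P1 pit2 -> P1=[4,4,0,3,3,4](0) P2=[0,3,6,6,2,5](0)
Move 3: P1 pit1 -> P1=[4,0,1,4,4,5](0) P2=[0,3,6,6,2,5](0)
Move 4: P1 pit0 -> P1=[0,1,2,5,5,5](0) P2=[0,3,6,6,2,5](0)
Move 5: P1 pit5 -> P1=[0,1,2,5,5,0](1) P2=[1,4,7,7,2,5](0)
Move 6: P1 pit4 -> P1=[0,1,2,5,0,1](2) P2=[2,5,8,7,2,5](0)
Move 7: P2 pit3 -> P1=[1,2,3,6,0,1](2) P2=[2,5,8,0,3,6](1)
Move 8: P2 pit2 -> P1=[2,3,4,7,0,1](2) P2=[2,5,0,1,4,7](2)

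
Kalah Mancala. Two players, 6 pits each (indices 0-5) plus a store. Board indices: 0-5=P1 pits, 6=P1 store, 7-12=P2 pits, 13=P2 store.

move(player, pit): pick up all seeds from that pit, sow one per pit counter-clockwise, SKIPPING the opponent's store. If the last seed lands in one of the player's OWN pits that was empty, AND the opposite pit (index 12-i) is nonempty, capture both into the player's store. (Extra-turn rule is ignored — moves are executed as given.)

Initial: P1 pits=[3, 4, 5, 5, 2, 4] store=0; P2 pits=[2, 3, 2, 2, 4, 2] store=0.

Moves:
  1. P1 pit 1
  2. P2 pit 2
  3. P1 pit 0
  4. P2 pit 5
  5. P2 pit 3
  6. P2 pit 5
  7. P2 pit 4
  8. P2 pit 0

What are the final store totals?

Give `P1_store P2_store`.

Answer: 0 13

Derivation:
Move 1: P1 pit1 -> P1=[3,0,6,6,3,5](0) P2=[2,3,2,2,4,2](0)
Move 2: P2 pit2 -> P1=[3,0,6,6,3,5](0) P2=[2,3,0,3,5,2](0)
Move 3: P1 pit0 -> P1=[0,1,7,7,3,5](0) P2=[2,3,0,3,5,2](0)
Move 4: P2 pit5 -> P1=[1,1,7,7,3,5](0) P2=[2,3,0,3,5,0](1)
Move 5: P2 pit3 -> P1=[1,1,7,7,3,5](0) P2=[2,3,0,0,6,1](2)
Move 6: P2 pit5 -> P1=[1,1,7,7,3,5](0) P2=[2,3,0,0,6,0](3)
Move 7: P2 pit4 -> P1=[2,2,8,8,3,5](0) P2=[2,3,0,0,0,1](4)
Move 8: P2 pit0 -> P1=[2,2,8,0,3,5](0) P2=[0,4,0,0,0,1](13)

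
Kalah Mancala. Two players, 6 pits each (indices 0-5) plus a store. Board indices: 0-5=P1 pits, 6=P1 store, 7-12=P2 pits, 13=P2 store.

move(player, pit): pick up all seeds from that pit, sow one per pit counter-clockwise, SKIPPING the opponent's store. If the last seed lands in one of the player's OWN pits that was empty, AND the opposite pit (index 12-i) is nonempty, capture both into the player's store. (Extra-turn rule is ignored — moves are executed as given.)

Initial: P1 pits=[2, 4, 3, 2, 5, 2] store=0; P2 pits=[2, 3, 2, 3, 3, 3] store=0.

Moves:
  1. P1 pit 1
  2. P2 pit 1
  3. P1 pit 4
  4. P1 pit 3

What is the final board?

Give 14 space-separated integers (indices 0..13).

Move 1: P1 pit1 -> P1=[2,0,4,3,6,3](0) P2=[2,3,2,3,3,3](0)
Move 2: P2 pit1 -> P1=[2,0,4,3,6,3](0) P2=[2,0,3,4,4,3](0)
Move 3: P1 pit4 -> P1=[2,0,4,3,0,4](1) P2=[3,1,4,5,4,3](0)
Move 4: P1 pit3 -> P1=[2,0,4,0,1,5](2) P2=[3,1,4,5,4,3](0)

Answer: 2 0 4 0 1 5 2 3 1 4 5 4 3 0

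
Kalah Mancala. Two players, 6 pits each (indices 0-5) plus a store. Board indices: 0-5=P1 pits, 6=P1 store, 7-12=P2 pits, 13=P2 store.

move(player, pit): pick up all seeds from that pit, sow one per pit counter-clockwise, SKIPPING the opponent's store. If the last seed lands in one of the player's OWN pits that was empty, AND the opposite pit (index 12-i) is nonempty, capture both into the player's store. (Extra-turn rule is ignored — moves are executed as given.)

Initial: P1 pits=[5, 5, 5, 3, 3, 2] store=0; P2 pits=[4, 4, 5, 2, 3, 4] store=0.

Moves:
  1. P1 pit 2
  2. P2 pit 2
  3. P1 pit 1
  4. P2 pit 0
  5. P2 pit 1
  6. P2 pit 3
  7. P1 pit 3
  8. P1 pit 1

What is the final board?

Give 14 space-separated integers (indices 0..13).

Move 1: P1 pit2 -> P1=[5,5,0,4,4,3](1) P2=[5,4,5,2,3,4](0)
Move 2: P2 pit2 -> P1=[6,5,0,4,4,3](1) P2=[5,4,0,3,4,5](1)
Move 3: P1 pit1 -> P1=[6,0,1,5,5,4](2) P2=[5,4,0,3,4,5](1)
Move 4: P2 pit0 -> P1=[6,0,1,5,5,4](2) P2=[0,5,1,4,5,6](1)
Move 5: P2 pit1 -> P1=[6,0,1,5,5,4](2) P2=[0,0,2,5,6,7](2)
Move 6: P2 pit3 -> P1=[7,1,1,5,5,4](2) P2=[0,0,2,0,7,8](3)
Move 7: P1 pit3 -> P1=[7,1,1,0,6,5](3) P2=[1,1,2,0,7,8](3)
Move 8: P1 pit1 -> P1=[7,0,2,0,6,5](3) P2=[1,1,2,0,7,8](3)

Answer: 7 0 2 0 6 5 3 1 1 2 0 7 8 3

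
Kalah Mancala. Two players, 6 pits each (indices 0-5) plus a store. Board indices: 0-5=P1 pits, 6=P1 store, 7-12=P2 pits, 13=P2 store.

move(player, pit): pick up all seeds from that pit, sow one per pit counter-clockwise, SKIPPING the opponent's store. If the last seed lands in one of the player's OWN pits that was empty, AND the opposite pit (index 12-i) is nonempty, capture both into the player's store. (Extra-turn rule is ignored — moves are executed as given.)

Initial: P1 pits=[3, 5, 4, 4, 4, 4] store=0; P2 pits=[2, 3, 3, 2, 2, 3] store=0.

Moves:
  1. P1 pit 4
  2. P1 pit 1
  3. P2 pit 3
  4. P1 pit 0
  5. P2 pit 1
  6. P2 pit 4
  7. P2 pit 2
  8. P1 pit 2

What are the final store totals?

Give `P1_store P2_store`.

Move 1: P1 pit4 -> P1=[3,5,4,4,0,5](1) P2=[3,4,3,2,2,3](0)
Move 2: P1 pit1 -> P1=[3,0,5,5,1,6](2) P2=[3,4,3,2,2,3](0)
Move 3: P2 pit3 -> P1=[3,0,5,5,1,6](2) P2=[3,4,3,0,3,4](0)
Move 4: P1 pit0 -> P1=[0,1,6,6,1,6](2) P2=[3,4,3,0,3,4](0)
Move 5: P2 pit1 -> P1=[0,1,6,6,1,6](2) P2=[3,0,4,1,4,5](0)
Move 6: P2 pit4 -> P1=[1,2,6,6,1,6](2) P2=[3,0,4,1,0,6](1)
Move 7: P2 pit2 -> P1=[1,2,6,6,1,6](2) P2=[3,0,0,2,1,7](2)
Move 8: P1 pit2 -> P1=[1,2,0,7,2,7](3) P2=[4,1,0,2,1,7](2)

Answer: 3 2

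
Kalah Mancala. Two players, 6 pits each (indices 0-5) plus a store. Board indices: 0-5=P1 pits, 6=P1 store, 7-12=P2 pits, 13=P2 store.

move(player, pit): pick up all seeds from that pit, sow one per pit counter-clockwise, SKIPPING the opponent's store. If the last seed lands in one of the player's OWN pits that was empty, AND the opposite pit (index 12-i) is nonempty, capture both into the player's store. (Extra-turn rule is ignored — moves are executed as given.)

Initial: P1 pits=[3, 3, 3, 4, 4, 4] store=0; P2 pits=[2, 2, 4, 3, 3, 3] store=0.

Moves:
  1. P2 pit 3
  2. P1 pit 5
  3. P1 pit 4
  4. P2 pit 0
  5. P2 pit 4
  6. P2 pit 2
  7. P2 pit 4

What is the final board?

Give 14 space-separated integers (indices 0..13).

Move 1: P2 pit3 -> P1=[3,3,3,4,4,4](0) P2=[2,2,4,0,4,4](1)
Move 2: P1 pit5 -> P1=[3,3,3,4,4,0](1) P2=[3,3,5,0,4,4](1)
Move 3: P1 pit4 -> P1=[3,3,3,4,0,1](2) P2=[4,4,5,0,4,4](1)
Move 4: P2 pit0 -> P1=[3,3,3,4,0,1](2) P2=[0,5,6,1,5,4](1)
Move 5: P2 pit4 -> P1=[4,4,4,4,0,1](2) P2=[0,5,6,1,0,5](2)
Move 6: P2 pit2 -> P1=[5,5,4,4,0,1](2) P2=[0,5,0,2,1,6](3)
Move 7: P2 pit4 -> P1=[5,5,4,4,0,1](2) P2=[0,5,0,2,0,7](3)

Answer: 5 5 4 4 0 1 2 0 5 0 2 0 7 3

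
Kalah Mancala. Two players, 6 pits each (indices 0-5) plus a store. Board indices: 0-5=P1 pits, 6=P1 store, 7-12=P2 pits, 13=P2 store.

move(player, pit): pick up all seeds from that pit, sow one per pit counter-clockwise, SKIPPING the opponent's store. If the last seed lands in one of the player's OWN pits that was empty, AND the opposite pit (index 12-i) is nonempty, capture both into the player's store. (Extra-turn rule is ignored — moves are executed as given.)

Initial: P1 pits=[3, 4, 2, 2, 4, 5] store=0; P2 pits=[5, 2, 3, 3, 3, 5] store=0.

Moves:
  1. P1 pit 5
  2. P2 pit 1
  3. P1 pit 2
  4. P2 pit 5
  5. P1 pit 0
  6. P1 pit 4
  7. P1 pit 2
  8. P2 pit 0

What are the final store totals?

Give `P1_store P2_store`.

Move 1: P1 pit5 -> P1=[3,4,2,2,4,0](1) P2=[6,3,4,4,3,5](0)
Move 2: P2 pit1 -> P1=[3,4,2,2,4,0](1) P2=[6,0,5,5,4,5](0)
Move 3: P1 pit2 -> P1=[3,4,0,3,5,0](1) P2=[6,0,5,5,4,5](0)
Move 4: P2 pit5 -> P1=[4,5,1,4,5,0](1) P2=[6,0,5,5,4,0](1)
Move 5: P1 pit0 -> P1=[0,6,2,5,6,0](1) P2=[6,0,5,5,4,0](1)
Move 6: P1 pit4 -> P1=[0,6,2,5,0,1](2) P2=[7,1,6,6,4,0](1)
Move 7: P1 pit2 -> P1=[0,6,0,6,0,1](4) P2=[7,0,6,6,4,0](1)
Move 8: P2 pit0 -> P1=[1,6,0,6,0,1](4) P2=[0,1,7,7,5,1](2)

Answer: 4 2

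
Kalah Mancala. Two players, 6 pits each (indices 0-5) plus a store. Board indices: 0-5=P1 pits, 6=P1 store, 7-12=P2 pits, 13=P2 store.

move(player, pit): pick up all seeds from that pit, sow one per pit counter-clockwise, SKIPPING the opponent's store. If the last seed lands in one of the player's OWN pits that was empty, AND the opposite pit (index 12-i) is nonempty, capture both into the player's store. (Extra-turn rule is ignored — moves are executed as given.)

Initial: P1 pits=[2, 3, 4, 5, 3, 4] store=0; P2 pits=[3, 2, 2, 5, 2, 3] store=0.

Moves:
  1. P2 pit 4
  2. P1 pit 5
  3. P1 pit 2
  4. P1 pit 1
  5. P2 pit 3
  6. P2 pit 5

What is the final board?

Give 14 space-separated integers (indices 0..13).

Move 1: P2 pit4 -> P1=[2,3,4,5,3,4](0) P2=[3,2,2,5,0,4](1)
Move 2: P1 pit5 -> P1=[2,3,4,5,3,0](1) P2=[4,3,3,5,0,4](1)
Move 3: P1 pit2 -> P1=[2,3,0,6,4,1](2) P2=[4,3,3,5,0,4](1)
Move 4: P1 pit1 -> P1=[2,0,1,7,5,1](2) P2=[4,3,3,5,0,4](1)
Move 5: P2 pit3 -> P1=[3,1,1,7,5,1](2) P2=[4,3,3,0,1,5](2)
Move 6: P2 pit5 -> P1=[4,2,2,8,5,1](2) P2=[4,3,3,0,1,0](3)

Answer: 4 2 2 8 5 1 2 4 3 3 0 1 0 3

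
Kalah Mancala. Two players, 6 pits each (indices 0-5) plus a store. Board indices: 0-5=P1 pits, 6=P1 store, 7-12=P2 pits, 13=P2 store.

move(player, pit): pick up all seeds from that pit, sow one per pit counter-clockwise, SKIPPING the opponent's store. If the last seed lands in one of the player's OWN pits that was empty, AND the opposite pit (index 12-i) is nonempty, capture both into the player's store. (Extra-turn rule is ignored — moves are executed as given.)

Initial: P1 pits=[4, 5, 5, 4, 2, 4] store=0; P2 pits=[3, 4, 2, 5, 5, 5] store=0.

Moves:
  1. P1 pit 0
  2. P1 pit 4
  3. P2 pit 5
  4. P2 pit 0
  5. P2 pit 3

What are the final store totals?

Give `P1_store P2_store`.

Answer: 1 2

Derivation:
Move 1: P1 pit0 -> P1=[0,6,6,5,3,4](0) P2=[3,4,2,5,5,5](0)
Move 2: P1 pit4 -> P1=[0,6,6,5,0,5](1) P2=[4,4,2,5,5,5](0)
Move 3: P2 pit5 -> P1=[1,7,7,6,0,5](1) P2=[4,4,2,5,5,0](1)
Move 4: P2 pit0 -> P1=[1,7,7,6,0,5](1) P2=[0,5,3,6,6,0](1)
Move 5: P2 pit3 -> P1=[2,8,8,6,0,5](1) P2=[0,5,3,0,7,1](2)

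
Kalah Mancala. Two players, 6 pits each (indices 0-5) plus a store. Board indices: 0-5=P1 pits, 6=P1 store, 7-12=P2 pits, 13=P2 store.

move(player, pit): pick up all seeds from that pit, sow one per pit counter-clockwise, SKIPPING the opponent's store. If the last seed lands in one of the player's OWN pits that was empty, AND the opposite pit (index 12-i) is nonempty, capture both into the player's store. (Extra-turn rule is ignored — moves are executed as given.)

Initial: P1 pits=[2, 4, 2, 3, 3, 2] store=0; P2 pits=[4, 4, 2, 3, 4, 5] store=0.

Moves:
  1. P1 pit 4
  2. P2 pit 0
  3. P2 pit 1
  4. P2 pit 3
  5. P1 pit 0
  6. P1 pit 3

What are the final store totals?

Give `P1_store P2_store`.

Move 1: P1 pit4 -> P1=[2,4,2,3,0,3](1) P2=[5,4,2,3,4,5](0)
Move 2: P2 pit0 -> P1=[2,4,2,3,0,3](1) P2=[0,5,3,4,5,6](0)
Move 3: P2 pit1 -> P1=[2,4,2,3,0,3](1) P2=[0,0,4,5,6,7](1)
Move 4: P2 pit3 -> P1=[3,5,2,3,0,3](1) P2=[0,0,4,0,7,8](2)
Move 5: P1 pit0 -> P1=[0,6,3,4,0,3](1) P2=[0,0,4,0,7,8](2)
Move 6: P1 pit3 -> P1=[0,6,3,0,1,4](2) P2=[1,0,4,0,7,8](2)

Answer: 2 2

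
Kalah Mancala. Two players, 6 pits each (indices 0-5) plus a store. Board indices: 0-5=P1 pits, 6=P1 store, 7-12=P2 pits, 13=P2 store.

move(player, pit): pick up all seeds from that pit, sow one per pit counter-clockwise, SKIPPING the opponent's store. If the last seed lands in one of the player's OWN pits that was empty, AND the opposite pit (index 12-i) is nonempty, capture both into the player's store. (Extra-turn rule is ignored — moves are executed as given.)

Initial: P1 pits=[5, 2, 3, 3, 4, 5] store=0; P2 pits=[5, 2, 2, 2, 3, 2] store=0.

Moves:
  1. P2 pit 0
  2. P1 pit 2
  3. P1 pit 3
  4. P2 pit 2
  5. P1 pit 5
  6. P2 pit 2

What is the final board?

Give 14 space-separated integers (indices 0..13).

Move 1: P2 pit0 -> P1=[5,2,3,3,4,5](0) P2=[0,3,3,3,4,3](0)
Move 2: P1 pit2 -> P1=[5,2,0,4,5,6](0) P2=[0,3,3,3,4,3](0)
Move 3: P1 pit3 -> P1=[5,2,0,0,6,7](1) P2=[1,3,3,3,4,3](0)
Move 4: P2 pit2 -> P1=[5,2,0,0,6,7](1) P2=[1,3,0,4,5,4](0)
Move 5: P1 pit5 -> P1=[5,2,0,0,6,0](2) P2=[2,4,1,5,6,5](0)
Move 6: P2 pit2 -> P1=[5,2,0,0,6,0](2) P2=[2,4,0,6,6,5](0)

Answer: 5 2 0 0 6 0 2 2 4 0 6 6 5 0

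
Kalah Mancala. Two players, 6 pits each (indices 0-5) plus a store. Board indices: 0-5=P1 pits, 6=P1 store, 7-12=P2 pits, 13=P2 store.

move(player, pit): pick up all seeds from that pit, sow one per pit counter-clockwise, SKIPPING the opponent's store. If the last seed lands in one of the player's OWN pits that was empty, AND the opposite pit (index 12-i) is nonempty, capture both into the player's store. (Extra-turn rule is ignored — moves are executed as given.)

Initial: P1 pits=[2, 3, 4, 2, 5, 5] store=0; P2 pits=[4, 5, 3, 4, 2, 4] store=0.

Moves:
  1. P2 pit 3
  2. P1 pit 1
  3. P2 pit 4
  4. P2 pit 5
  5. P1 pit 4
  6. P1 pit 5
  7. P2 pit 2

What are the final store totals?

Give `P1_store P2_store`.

Move 1: P2 pit3 -> P1=[3,3,4,2,5,5](0) P2=[4,5,3,0,3,5](1)
Move 2: P1 pit1 -> P1=[3,0,5,3,6,5](0) P2=[4,5,3,0,3,5](1)
Move 3: P2 pit4 -> P1=[4,0,5,3,6,5](0) P2=[4,5,3,0,0,6](2)
Move 4: P2 pit5 -> P1=[5,1,6,4,7,5](0) P2=[4,5,3,0,0,0](3)
Move 5: P1 pit4 -> P1=[5,1,6,4,0,6](1) P2=[5,6,4,1,1,0](3)
Move 6: P1 pit5 -> P1=[5,1,6,4,0,0](2) P2=[6,7,5,2,2,0](3)
Move 7: P2 pit2 -> P1=[6,1,6,4,0,0](2) P2=[6,7,0,3,3,1](4)

Answer: 2 4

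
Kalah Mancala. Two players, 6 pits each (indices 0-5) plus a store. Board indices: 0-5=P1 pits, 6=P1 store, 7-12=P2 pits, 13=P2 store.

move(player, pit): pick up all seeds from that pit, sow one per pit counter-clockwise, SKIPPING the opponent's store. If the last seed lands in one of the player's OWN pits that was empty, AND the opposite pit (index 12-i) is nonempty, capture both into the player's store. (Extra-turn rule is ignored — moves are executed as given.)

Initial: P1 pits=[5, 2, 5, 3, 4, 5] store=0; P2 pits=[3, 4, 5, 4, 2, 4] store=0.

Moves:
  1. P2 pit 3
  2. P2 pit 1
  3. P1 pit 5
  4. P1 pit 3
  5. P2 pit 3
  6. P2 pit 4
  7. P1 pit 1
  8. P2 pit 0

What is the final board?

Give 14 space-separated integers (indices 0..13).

Move 1: P2 pit3 -> P1=[6,2,5,3,4,5](0) P2=[3,4,5,0,3,5](1)
Move 2: P2 pit1 -> P1=[6,2,5,3,4,5](0) P2=[3,0,6,1,4,6](1)
Move 3: P1 pit5 -> P1=[6,2,5,3,4,0](1) P2=[4,1,7,2,4,6](1)
Move 4: P1 pit3 -> P1=[6,2,5,0,5,1](2) P2=[4,1,7,2,4,6](1)
Move 5: P2 pit3 -> P1=[6,2,5,0,5,1](2) P2=[4,1,7,0,5,7](1)
Move 6: P2 pit4 -> P1=[7,3,6,0,5,1](2) P2=[4,1,7,0,0,8](2)
Move 7: P1 pit1 -> P1=[7,0,7,1,6,1](2) P2=[4,1,7,0,0,8](2)
Move 8: P2 pit0 -> P1=[7,0,7,1,6,1](2) P2=[0,2,8,1,1,8](2)

Answer: 7 0 7 1 6 1 2 0 2 8 1 1 8 2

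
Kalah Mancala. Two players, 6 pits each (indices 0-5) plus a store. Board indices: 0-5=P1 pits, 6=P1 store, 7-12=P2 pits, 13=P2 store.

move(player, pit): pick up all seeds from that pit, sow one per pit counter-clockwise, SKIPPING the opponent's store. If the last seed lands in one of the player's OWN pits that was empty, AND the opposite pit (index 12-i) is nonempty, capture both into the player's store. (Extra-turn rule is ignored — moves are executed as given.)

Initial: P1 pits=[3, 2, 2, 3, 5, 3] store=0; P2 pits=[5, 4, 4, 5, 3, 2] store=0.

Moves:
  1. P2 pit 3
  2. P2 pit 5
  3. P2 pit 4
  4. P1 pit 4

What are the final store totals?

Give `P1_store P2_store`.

Answer: 1 3

Derivation:
Move 1: P2 pit3 -> P1=[4,3,2,3,5,3](0) P2=[5,4,4,0,4,3](1)
Move 2: P2 pit5 -> P1=[5,4,2,3,5,3](0) P2=[5,4,4,0,4,0](2)
Move 3: P2 pit4 -> P1=[6,5,2,3,5,3](0) P2=[5,4,4,0,0,1](3)
Move 4: P1 pit4 -> P1=[6,5,2,3,0,4](1) P2=[6,5,5,0,0,1](3)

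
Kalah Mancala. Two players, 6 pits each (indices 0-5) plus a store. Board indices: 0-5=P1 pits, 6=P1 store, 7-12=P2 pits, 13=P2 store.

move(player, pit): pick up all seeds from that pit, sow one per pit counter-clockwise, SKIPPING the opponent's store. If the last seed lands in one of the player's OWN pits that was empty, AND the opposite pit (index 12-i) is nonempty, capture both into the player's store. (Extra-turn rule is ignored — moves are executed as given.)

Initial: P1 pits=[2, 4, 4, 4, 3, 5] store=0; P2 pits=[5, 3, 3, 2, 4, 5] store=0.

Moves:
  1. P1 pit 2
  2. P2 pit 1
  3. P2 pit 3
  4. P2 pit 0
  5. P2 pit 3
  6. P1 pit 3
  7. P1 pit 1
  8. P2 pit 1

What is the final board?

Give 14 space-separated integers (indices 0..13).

Answer: 2 0 0 1 6 8 2 1 0 6 0 8 7 3

Derivation:
Move 1: P1 pit2 -> P1=[2,4,0,5,4,6](1) P2=[5,3,3,2,4,5](0)
Move 2: P2 pit1 -> P1=[2,4,0,5,4,6](1) P2=[5,0,4,3,5,5](0)
Move 3: P2 pit3 -> P1=[2,4,0,5,4,6](1) P2=[5,0,4,0,6,6](1)
Move 4: P2 pit0 -> P1=[2,4,0,5,4,6](1) P2=[0,1,5,1,7,7](1)
Move 5: P2 pit3 -> P1=[2,4,0,5,4,6](1) P2=[0,1,5,0,8,7](1)
Move 6: P1 pit3 -> P1=[2,4,0,0,5,7](2) P2=[1,2,5,0,8,7](1)
Move 7: P1 pit1 -> P1=[2,0,1,1,6,8](2) P2=[1,2,5,0,8,7](1)
Move 8: P2 pit1 -> P1=[2,0,0,1,6,8](2) P2=[1,0,6,0,8,7](3)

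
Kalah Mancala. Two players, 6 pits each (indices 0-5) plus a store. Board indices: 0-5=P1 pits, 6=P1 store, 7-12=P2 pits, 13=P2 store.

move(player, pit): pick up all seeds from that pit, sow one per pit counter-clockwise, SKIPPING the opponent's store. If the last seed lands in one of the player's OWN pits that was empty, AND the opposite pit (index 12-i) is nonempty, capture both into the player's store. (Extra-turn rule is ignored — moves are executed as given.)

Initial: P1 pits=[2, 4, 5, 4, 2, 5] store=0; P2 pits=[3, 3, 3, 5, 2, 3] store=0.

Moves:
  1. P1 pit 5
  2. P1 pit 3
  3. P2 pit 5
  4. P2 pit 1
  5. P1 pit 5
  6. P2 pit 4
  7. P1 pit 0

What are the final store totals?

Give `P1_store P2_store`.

Move 1: P1 pit5 -> P1=[2,4,5,4,2,0](1) P2=[4,4,4,6,2,3](0)
Move 2: P1 pit3 -> P1=[2,4,5,0,3,1](2) P2=[5,4,4,6,2,3](0)
Move 3: P2 pit5 -> P1=[3,5,5,0,3,1](2) P2=[5,4,4,6,2,0](1)
Move 4: P2 pit1 -> P1=[0,5,5,0,3,1](2) P2=[5,0,5,7,3,0](5)
Move 5: P1 pit5 -> P1=[0,5,5,0,3,0](3) P2=[5,0,5,7,3,0](5)
Move 6: P2 pit4 -> P1=[1,5,5,0,3,0](3) P2=[5,0,5,7,0,1](6)
Move 7: P1 pit0 -> P1=[0,6,5,0,3,0](3) P2=[5,0,5,7,0,1](6)

Answer: 3 6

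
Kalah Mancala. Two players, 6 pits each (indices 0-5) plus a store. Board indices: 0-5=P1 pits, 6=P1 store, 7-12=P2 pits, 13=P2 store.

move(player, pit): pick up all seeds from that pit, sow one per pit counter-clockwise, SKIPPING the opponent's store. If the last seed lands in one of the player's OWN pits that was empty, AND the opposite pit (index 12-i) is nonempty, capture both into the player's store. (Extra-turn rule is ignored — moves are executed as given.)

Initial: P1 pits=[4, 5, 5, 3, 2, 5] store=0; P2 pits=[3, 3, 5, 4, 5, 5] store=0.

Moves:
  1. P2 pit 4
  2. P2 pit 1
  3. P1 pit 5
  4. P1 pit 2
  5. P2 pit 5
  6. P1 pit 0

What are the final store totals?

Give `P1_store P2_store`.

Answer: 3 9

Derivation:
Move 1: P2 pit4 -> P1=[5,6,6,3,2,5](0) P2=[3,3,5,4,0,6](1)
Move 2: P2 pit1 -> P1=[5,0,6,3,2,5](0) P2=[3,0,6,5,0,6](8)
Move 3: P1 pit5 -> P1=[5,0,6,3,2,0](1) P2=[4,1,7,6,0,6](8)
Move 4: P1 pit2 -> P1=[5,0,0,4,3,1](2) P2=[5,2,7,6,0,6](8)
Move 5: P2 pit5 -> P1=[6,1,1,5,4,1](2) P2=[5,2,7,6,0,0](9)
Move 6: P1 pit0 -> P1=[0,2,2,6,5,2](3) P2=[5,2,7,6,0,0](9)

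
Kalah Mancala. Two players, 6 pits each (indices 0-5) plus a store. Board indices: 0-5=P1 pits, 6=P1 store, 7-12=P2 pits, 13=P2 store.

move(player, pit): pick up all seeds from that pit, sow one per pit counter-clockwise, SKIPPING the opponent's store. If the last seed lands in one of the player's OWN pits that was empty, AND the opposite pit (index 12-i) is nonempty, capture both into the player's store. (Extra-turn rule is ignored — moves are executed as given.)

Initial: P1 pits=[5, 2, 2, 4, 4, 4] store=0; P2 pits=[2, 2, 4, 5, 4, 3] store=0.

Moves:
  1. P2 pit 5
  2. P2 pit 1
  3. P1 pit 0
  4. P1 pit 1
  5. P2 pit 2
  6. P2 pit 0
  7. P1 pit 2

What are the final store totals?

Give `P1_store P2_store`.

Answer: 2 9

Derivation:
Move 1: P2 pit5 -> P1=[6,3,2,4,4,4](0) P2=[2,2,4,5,4,0](1)
Move 2: P2 pit1 -> P1=[6,3,2,4,4,4](0) P2=[2,0,5,6,4,0](1)
Move 3: P1 pit0 -> P1=[0,4,3,5,5,5](1) P2=[2,0,5,6,4,0](1)
Move 4: P1 pit1 -> P1=[0,0,4,6,6,6](1) P2=[2,0,5,6,4,0](1)
Move 5: P2 pit2 -> P1=[1,0,4,6,6,6](1) P2=[2,0,0,7,5,1](2)
Move 6: P2 pit0 -> P1=[1,0,4,0,6,6](1) P2=[0,1,0,7,5,1](9)
Move 7: P1 pit2 -> P1=[1,0,0,1,7,7](2) P2=[0,1,0,7,5,1](9)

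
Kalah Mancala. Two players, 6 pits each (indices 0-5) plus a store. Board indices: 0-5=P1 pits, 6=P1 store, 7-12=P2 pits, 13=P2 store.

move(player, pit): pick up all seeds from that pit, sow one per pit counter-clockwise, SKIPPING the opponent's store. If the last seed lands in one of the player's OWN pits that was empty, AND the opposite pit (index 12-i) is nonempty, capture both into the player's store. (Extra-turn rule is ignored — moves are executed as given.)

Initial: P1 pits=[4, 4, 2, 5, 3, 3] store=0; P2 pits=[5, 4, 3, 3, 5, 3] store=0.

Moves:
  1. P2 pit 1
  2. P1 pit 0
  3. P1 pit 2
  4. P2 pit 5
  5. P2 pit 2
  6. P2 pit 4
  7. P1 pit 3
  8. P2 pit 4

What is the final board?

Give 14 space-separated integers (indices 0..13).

Move 1: P2 pit1 -> P1=[4,4,2,5,3,3](0) P2=[5,0,4,4,6,4](0)
Move 2: P1 pit0 -> P1=[0,5,3,6,4,3](0) P2=[5,0,4,4,6,4](0)
Move 3: P1 pit2 -> P1=[0,5,0,7,5,4](0) P2=[5,0,4,4,6,4](0)
Move 4: P2 pit5 -> P1=[1,6,1,7,5,4](0) P2=[5,0,4,4,6,0](1)
Move 5: P2 pit2 -> P1=[1,6,1,7,5,4](0) P2=[5,0,0,5,7,1](2)
Move 6: P2 pit4 -> P1=[2,7,2,8,6,4](0) P2=[5,0,0,5,0,2](3)
Move 7: P1 pit3 -> P1=[2,7,2,0,7,5](1) P2=[6,1,1,6,1,2](3)
Move 8: P2 pit4 -> P1=[2,7,2,0,7,5](1) P2=[6,1,1,6,0,3](3)

Answer: 2 7 2 0 7 5 1 6 1 1 6 0 3 3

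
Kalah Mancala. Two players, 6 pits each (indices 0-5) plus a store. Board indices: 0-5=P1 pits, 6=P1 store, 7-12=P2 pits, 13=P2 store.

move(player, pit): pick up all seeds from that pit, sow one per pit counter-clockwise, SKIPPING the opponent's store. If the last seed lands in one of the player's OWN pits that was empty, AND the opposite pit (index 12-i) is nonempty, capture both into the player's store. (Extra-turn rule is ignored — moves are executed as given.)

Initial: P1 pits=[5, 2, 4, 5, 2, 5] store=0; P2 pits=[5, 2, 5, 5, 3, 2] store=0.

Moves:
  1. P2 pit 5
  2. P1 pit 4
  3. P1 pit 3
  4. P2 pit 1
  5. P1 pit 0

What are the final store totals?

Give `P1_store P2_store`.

Answer: 3 1

Derivation:
Move 1: P2 pit5 -> P1=[6,2,4,5,2,5](0) P2=[5,2,5,5,3,0](1)
Move 2: P1 pit4 -> P1=[6,2,4,5,0,6](1) P2=[5,2,5,5,3,0](1)
Move 3: P1 pit3 -> P1=[6,2,4,0,1,7](2) P2=[6,3,5,5,3,0](1)
Move 4: P2 pit1 -> P1=[6,2,4,0,1,7](2) P2=[6,0,6,6,4,0](1)
Move 5: P1 pit0 -> P1=[0,3,5,1,2,8](3) P2=[6,0,6,6,4,0](1)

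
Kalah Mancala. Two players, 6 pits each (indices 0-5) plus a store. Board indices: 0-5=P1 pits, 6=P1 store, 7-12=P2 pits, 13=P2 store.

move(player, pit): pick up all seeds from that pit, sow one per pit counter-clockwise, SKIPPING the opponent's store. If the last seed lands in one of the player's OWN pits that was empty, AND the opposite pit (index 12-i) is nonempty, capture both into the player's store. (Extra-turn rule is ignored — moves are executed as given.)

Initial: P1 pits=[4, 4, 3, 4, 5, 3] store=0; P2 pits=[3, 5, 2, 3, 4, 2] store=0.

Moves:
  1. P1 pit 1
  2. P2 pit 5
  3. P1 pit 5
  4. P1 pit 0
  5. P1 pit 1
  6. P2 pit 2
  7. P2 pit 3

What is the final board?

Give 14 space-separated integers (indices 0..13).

Answer: 1 0 6 6 7 0 6 0 6 0 0 6 2 2

Derivation:
Move 1: P1 pit1 -> P1=[4,0,4,5,6,4](0) P2=[3,5,2,3,4,2](0)
Move 2: P2 pit5 -> P1=[5,0,4,5,6,4](0) P2=[3,5,2,3,4,0](1)
Move 3: P1 pit5 -> P1=[5,0,4,5,6,0](1) P2=[4,6,3,3,4,0](1)
Move 4: P1 pit0 -> P1=[0,1,5,6,7,0](6) P2=[0,6,3,3,4,0](1)
Move 5: P1 pit1 -> P1=[0,0,6,6,7,0](6) P2=[0,6,3,3,4,0](1)
Move 6: P2 pit2 -> P1=[0,0,6,6,7,0](6) P2=[0,6,0,4,5,1](1)
Move 7: P2 pit3 -> P1=[1,0,6,6,7,0](6) P2=[0,6,0,0,6,2](2)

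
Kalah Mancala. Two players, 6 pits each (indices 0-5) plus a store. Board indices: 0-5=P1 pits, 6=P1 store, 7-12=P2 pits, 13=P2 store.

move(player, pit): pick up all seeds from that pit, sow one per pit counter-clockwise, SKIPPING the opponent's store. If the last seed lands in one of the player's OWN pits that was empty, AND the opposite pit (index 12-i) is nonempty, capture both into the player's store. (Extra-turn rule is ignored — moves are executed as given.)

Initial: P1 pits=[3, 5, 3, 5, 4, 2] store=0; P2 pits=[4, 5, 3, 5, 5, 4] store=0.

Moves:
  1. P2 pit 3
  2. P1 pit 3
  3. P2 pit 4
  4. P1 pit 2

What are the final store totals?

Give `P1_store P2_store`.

Answer: 2 2

Derivation:
Move 1: P2 pit3 -> P1=[4,6,3,5,4,2](0) P2=[4,5,3,0,6,5](1)
Move 2: P1 pit3 -> P1=[4,6,3,0,5,3](1) P2=[5,6,3,0,6,5](1)
Move 3: P2 pit4 -> P1=[5,7,4,1,5,3](1) P2=[5,6,3,0,0,6](2)
Move 4: P1 pit2 -> P1=[5,7,0,2,6,4](2) P2=[5,6,3,0,0,6](2)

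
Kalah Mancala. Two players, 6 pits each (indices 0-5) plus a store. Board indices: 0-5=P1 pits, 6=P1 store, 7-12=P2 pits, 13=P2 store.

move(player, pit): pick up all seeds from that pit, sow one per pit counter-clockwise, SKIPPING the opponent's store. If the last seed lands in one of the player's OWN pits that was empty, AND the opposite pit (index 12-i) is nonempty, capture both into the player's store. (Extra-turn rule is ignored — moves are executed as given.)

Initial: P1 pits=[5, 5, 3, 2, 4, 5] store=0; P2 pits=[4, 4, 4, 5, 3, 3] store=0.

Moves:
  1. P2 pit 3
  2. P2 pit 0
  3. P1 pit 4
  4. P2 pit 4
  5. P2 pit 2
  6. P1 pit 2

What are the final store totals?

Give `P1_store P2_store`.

Answer: 2 3

Derivation:
Move 1: P2 pit3 -> P1=[6,6,3,2,4,5](0) P2=[4,4,4,0,4,4](1)
Move 2: P2 pit0 -> P1=[6,6,3,2,4,5](0) P2=[0,5,5,1,5,4](1)
Move 3: P1 pit4 -> P1=[6,6,3,2,0,6](1) P2=[1,6,5,1,5,4](1)
Move 4: P2 pit4 -> P1=[7,7,4,2,0,6](1) P2=[1,6,5,1,0,5](2)
Move 5: P2 pit2 -> P1=[8,7,4,2,0,6](1) P2=[1,6,0,2,1,6](3)
Move 6: P1 pit2 -> P1=[8,7,0,3,1,7](2) P2=[1,6,0,2,1,6](3)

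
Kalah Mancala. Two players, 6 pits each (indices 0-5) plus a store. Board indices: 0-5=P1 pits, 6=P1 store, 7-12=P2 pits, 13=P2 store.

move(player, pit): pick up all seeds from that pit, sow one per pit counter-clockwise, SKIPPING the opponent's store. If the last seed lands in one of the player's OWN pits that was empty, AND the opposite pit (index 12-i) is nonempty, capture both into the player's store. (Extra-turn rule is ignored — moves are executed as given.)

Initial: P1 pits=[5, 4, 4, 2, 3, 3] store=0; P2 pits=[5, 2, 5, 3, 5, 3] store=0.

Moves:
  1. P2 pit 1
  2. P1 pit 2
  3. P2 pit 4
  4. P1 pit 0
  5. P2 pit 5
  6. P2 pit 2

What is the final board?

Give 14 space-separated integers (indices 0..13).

Answer: 2 8 3 4 5 5 2 5 0 0 5 1 1 3

Derivation:
Move 1: P2 pit1 -> P1=[5,4,4,2,3,3](0) P2=[5,0,6,4,5,3](0)
Move 2: P1 pit2 -> P1=[5,4,0,3,4,4](1) P2=[5,0,6,4,5,3](0)
Move 3: P2 pit4 -> P1=[6,5,1,3,4,4](1) P2=[5,0,6,4,0,4](1)
Move 4: P1 pit0 -> P1=[0,6,2,4,5,5](2) P2=[5,0,6,4,0,4](1)
Move 5: P2 pit5 -> P1=[1,7,3,4,5,5](2) P2=[5,0,6,4,0,0](2)
Move 6: P2 pit2 -> P1=[2,8,3,4,5,5](2) P2=[5,0,0,5,1,1](3)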